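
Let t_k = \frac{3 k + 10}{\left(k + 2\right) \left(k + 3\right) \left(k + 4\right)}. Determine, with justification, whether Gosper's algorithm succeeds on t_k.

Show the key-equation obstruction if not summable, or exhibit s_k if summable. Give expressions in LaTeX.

Compute t_(k+1)/t_k: get (k + 2)*(3*k + 13)/((k + 5)*(3*k + 10)).
Normal form (A,B,C) = (k + 2, k + 5, k + 10/3).
Need (k + 2)·f(k+1) − (k + 4)·f(k) = k + 10/3.
d = 2 from the (1,1,1) case.
Coefficient equations give f(k) = k*(4*k + 11)/9.
So s_k = (B(k−1)f/C)·t_k = (k*(k + 4)*(4*k + 11)/(3*(3*k + 10)))·t_k = k*(4*k + 11)/(3*(k + 2)*(k + 3)).
Δs = (3*k + 10)/(k**3 + 9*k**2 + 26*k + 24), as required.

Yes. s_k = \frac{k \left(4 k + 11\right)}{3 \left(k + 2\right) \left(k + 3\right)}.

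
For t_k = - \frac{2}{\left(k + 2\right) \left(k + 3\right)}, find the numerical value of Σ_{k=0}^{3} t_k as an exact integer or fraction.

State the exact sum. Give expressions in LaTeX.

Σ = -2/3

Compute t_(k+1)/t_k: get (k + 2)/(k + 4).
Gosper form: A/B · C(k+1)/C(k) with A=k + 2, B=k + 4, C=1.
f must satisfy (k + 2)·f(k+1) − (k + 3)·f(k) = 1.
deg f ≤ 1 (via 1,1,0).
Solving with deg f ≤ 1: f(k) = k/2.
Get s_k = R·t_k = -k/(k + 2) with R(k) = B(k−1)f(k)/C(k) = k*(k + 3)/2.
Δs = -2/(k**2 + 5*k + 6), as required.
Evaluate s at k=4 and k=0: -2/3 and 0; difference -2/3.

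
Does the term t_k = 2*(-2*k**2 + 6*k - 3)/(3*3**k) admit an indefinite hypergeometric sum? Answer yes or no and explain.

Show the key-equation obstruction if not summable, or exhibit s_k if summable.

Yes. s_k = 2*(k**2 - 2*k + 1)/3**k.

The ratio is (2*k**2 - 2*k - 1)/(3*(2*k**2 - 6*k + 3)).
A = 1/3, B = 1, C = k**2 - 3*k + 3/2.
Need (1/3)·f(k+1) − (1)·f(k) = k**2 - 3*k + 3/2.
Degrees (0,0,2) ⇒ d ≤ 2.
Solving with deg f ≤ 2: f(k) = -3*(k - 1)**2/2.
Certificate R = B(k−1)f/C = -3*(k - 1)**2/(2*k**2 - 6*k + 3) gives s_k = 2*(k**2 - 2*k + 1)/3**k.
Verify: 2*(-2*k**2 + 6*k - 3)/(3*3**k) matches t_k.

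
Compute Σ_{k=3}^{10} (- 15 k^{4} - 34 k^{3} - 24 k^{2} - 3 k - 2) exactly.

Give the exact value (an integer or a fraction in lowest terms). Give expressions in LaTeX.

Σ = -491576

Ratio r(k) = (15*k**4 + 94*k**3 + 216*k**2 + 213*k + 78)/(15*k**4 + 34*k**3 + 24*k**2 + 3*k + 2).
So A=1 and B=1, with C=k**4 + 34*k**3/15 + 8*k**2/5 + k/5 + 2/15.
Key eq: (1)·f(k+1) = (1)·f(k) + (k**4 + 34*k**3/15 + 8*k**2/5 + k/5 + 2/15).
From deg A=0, deg B=0, deg C=4: d=5.
A polynomial solution: f(k) = k*(3*k**4 + k**3 - 4*k**2 - 2*k + 4)/15.
Certificate R = B(k−1)f/C = k*(3*k**4 + k**3 - 4*k**2 - 2*k + 4)/(15*k**4 + 34*k**3 + 24*k**2 + 3*k + 2) gives s_k = k*(-3*k**4 - k**3 + 4*k**2 + 2*k - 4).
Δs = -15*k**4 - 34*k**3 - 24*k**2 - 3*k - 2, as required.
Sum = s_(11) − s_(3); s_(11) = -492272, s_(3) = -696 ⇒ -491576.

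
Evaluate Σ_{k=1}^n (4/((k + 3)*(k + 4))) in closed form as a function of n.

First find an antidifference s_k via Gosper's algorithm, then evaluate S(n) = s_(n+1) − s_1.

S(n) = n/(n + 4)

t_(k+1)/t_k = (k + 3)/(k + 5).
So A=k + 3 and B=k + 5, with C=1.
Need (k + 3)·f(k+1) − (k + 4)·f(k) = 1.
d = 1 from the (1,1,0) case.
Match coefficients ⇒ f(k) = k/3.
Get s_k = R·t_k = 4*k/(3*(k + 3)) with R(k) = B(k−1)f(k)/C(k) = k*(k + 4)/3.
s_(k+1) − s_k = 4/(k**2 + 7*k + 12) = t_k.
Telescope: S(n) = s_(n+1) − s_(1) = 4*(n + 1)/(3*(n + 4)) − (1/3) = n/(n + 4).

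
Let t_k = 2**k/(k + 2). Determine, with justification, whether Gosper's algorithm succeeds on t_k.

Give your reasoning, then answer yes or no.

No. Not Gosper-summable.

The ratio is 2*(k + 2)/(k + 3).
Normal form (A,B,C) = (2*k + 4, k + 3, 1).
Solve (2*k + 4)·f(k+1) − (k + 2)·f(k) = 1.
Bound: deg f ≤ -1.
Negative degree bound (-1): no f exists, t_k not Gosper-summable.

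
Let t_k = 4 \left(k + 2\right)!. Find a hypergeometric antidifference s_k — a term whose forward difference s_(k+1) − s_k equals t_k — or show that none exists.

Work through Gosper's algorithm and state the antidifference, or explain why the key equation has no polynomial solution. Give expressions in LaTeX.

Compute t_(k+1)/t_k: get k + 3.
Normal form (A,B,C) = (k + 3, 1, 1).
Set up (k + 3)·f(k+1) − (1)·f(k) − (1) = 0.
deg f ≤ -1 (via 1,0,0).
Negative degree bound (-1): no f exists, t_k not Gosper-summable.

none (Gosper's algorithm certifies no s_k)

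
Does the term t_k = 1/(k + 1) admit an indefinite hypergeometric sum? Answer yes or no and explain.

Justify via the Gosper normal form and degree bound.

No — t_k has no hypergeometric antidifference.

t_(k+1)/t_k = (k + 1)/(k + 2).
Take A(k)=k + 1, B(k)=k + 2, C(k)=1.
Set up (k + 1)·f(k+1) − (k + 1)·f(k) − (1) = 0.
Bound: deg f ≤ 0.
Generic f = c0 gives residual -1; -1 = 0 cannot hold, so t_k is not Gosper-summable.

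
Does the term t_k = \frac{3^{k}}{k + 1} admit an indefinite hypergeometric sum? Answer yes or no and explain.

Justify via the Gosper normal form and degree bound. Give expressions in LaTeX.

No — t_k has no hypergeometric antidifference.

Step 1: r(k) = 3*(k + 1)/(k + 2).
A = 3*k + 3, B = k + 2, C = 1.
Set up (3*k + 3)·f(k+1) − (k + 1)·f(k) − (1) = 0.
deg f ≤ -1 (via 1,1,0).
Negative degree bound (-1): no f exists, t_k not Gosper-summable.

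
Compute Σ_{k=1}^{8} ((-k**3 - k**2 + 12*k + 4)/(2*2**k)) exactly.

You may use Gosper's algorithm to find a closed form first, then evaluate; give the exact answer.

Σ = 5/128

The ratio is (k**3 + 4*k**2 - 7*k - 14)/(2*(k**3 + k**2 - 12*k - 4)).
Normal form (A,B,C) = (1/2, 1, k**3 + k**2 - 12*k - 4).
Solve (1/2)·f(k+1) − (1)·f(k) = k**3 + k**2 - 12*k - 4.
Degrees (0,0,3) ⇒ d ≤ 3.
Solving with deg f ≤ 3: f(k) = -2*k*(k**2 + 4*k - 1).
R(k) = B(k−1)·f(k)/C(k) = -2*k*(k**2 + 4*k - 1)/(k**3 + k**2 - 12*k - 4); s_k = R·t_k = k*(k**2 + 4*k - 1)/2**k.
Verify: (-k**3 - k**2 + 12*k + 4)/(2*2**k) matches t_k.
Σ_(k=1)^(8) t_k = s_(9) − s_(1) = 261/128 − (2) = 5/128.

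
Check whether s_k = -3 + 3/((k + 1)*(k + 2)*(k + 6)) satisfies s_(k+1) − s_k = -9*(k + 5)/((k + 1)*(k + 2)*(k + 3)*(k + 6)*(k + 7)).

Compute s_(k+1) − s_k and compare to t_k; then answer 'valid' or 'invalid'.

Valid: the claim telescopes to t_k.

s_(k+1) = -3 + 3/((k + 2)*(k + 3)*(k + 7))
s_(k+1) − s_k = 9*(-k - 5)/(k**5 + 19*k**4 + 131*k**3 + 401*k**2 + 540*k + 252)
(s_(k+1) − s_k) − t_k = 0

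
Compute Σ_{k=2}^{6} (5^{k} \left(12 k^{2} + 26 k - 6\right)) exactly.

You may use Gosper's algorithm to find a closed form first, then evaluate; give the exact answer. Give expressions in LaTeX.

Σ = 10624850

Step 1: r(k) = 5*(6*k**2 + 25*k + 16)/(6*k**2 + 13*k - 3).
A = 5, B = 1, C = k**2 + 13*k/6 - 1/2.
Set up (5)·f(k+1) − (1)·f(k) − (k**2 + 13*k/6 - 1/2) = 0.
Bound: deg f ≤ 2.
Solve for f: f(k) = (k + 1)*(3*k - 4)/12 (degree 2 ≤ 2).
So s_k = (B(k−1)f/C)·t_k = ((k + 1)*(3*k - 4)/(2*(6*k**2 + 13*k - 3)))·t_k = 5**k*(3*k**2 - k - 4).
Verify: 5**k*(12*k**2 + 26*k - 6) matches t_k.
Sum = s_(7) − s_(2); s_(7) = 10625000, s_(2) = 150 ⇒ 10624850.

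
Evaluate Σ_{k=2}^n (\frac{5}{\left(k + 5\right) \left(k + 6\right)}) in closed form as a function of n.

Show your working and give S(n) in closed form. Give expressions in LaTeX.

Compute t_(k+1)/t_k: get (k + 5)/(k + 7).
A = k + 5, B = k + 7, C = 1.
Need (k + 5)·f(k+1) − (k + 6)·f(k) = 1.
deg f ≤ 1 (via 1,1,0).
Match coefficients ⇒ f(k) = k/5.
Get s_k = R·t_k = k/(k + 5) with R(k) = B(k−1)f(k)/C(k) = k*(k + 6)/5.
Δs = 5/(k**2 + 11*k + 30), as required.
Σ_(k=2)^n t_k = s_(n+1) − s_(2) = ((n + 1)/(n + 6)) − (2/7), i.e. 5*(n - 1)/(7*(n + 6)).

S(n) = \frac{5 \left(n - 1\right)}{7 \left(n + 6\right)}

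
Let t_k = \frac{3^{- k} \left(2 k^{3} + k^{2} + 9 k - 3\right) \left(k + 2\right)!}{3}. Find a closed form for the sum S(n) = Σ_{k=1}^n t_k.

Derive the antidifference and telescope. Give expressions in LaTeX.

t_(k+1)/t_k = (k + 3)*(9*k + 2*(k + 1)**3 + (k + 1)**2 + 6)/(3*(2*k**3 + k**2 + 9*k - 3)).
Factor: A=k/3 + 1; B=1; C=k**3 + k**2/2 + 9*k/2 - 3/2.
Set up (k/3 + 1)·f(k+1) − (1)·f(k) − (k**3 + k**2/2 + 9*k/2 - 3/2) = 0.
Bound: deg f ≤ 2.
Match coefficients ⇒ f(k) = 3*(k - 2)*(2*k + 1)/2.
Certificate R = B(k−1)f/C = 3*(k - 2)*(2*k + 1)/(2*k**3 + k**2 + 9*k - 3) gives s_k = (k - 2)*(2*k + 1)*factorial(k + 2)/3**k.
Verify: (2*k**3 + k**2 + 9*k - 3)*factorial(k + 2)/(3*3**k) matches t_k.
s_(n+1) = 3**(-n - 1)*(n - 1)*(2*n + 3)*factorial(n + 3) and s_(1) = -6, so S(n) = (18*3**n + 2*n**5*factorial(n) + 13*n**4*factorial(n) + 25*n**3*factorial(n) + 5*n**2*factorial(n) - 27*n*factorial(n) - 18*factorial(n))/(3*3**n).

S(n) = \frac{3^{- n} \left(18 \cdot 3^{n} + 2 n^{5} n! + 13 n^{4} n! + 25 n^{3} n! + 5 n^{2} n! - 27 n n! - 18 n!\right)}{3}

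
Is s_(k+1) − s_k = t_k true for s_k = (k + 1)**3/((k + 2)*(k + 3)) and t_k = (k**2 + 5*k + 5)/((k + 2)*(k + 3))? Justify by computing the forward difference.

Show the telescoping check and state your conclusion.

Invalid: residual 2*(-3*k - 4)/(k**3 + 9*k**2 + 26*k + 24) ≠ 0.

s_(k+1) = (k + 2)**3/((k + 3)*(k + 4))
s_(k+1) − s_k = (-(k + 1)**3*(k + 4) + (k + 2)**4)/((k + 2)*(k + 3)*(k + 4))
(s_(k+1) − s_k) − t_k = 2*(-3*k - 4)/(k**3 + 9*k**2 + 26*k + 24)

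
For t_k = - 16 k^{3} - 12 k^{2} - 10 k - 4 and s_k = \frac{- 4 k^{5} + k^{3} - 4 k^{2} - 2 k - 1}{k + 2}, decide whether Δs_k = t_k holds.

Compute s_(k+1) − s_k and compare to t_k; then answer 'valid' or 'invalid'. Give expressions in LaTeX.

s_(k+1) = (-2*k - 4*(k + 1)**5 + (k + 1)**3 - 4*(k + 1)**2 - 3)/(k + 3)
s_(k+1) − s_k = (-16*k**5 - 80*k**4 - 118*k**3 - 95*k**2 - 57*k - 17)/(k**2 + 5*k + 6)
(s_(k+1) − s_k) − t_k = (12*k**4 + 48*k**3 + 31*k**2 + 23*k + 7)/(k**2 + 5*k + 6)

Invalid: residual \frac{12 k^{4} + 48 k^{3} + 31 k^{2} + 23 k + 7}{k^{2} + 5 k + 6} ≠ 0.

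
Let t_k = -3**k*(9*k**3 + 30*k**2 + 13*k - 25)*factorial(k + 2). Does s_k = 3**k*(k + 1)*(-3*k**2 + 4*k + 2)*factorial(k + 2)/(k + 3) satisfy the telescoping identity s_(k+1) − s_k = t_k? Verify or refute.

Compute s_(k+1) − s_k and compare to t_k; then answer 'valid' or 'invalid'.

s_(k+1) = -3**(k + 1)*(k + 2)*(3*k**2 + 2*k - 3)*factorial(k + 3)/(k + 4)
s_(k+1) − s_k = -3**k*(9*k**5 + 75*k**4 + 217*k**3 + 226*k**2 - 55*k - 154)*factorial(k + 2)/((k + 3)*(k + 4))
(s_(k+1) − s_k) − t_k = 2*3**k*(9*k**4 + 57*k**3 + 100*k**2 + 18*k - 73)*factorial(k + 2)/((k + 3)*(k + 4))

Invalid: residual 2*3**k*(9*k**4 + 57*k**3 + 100*k**2 + 18*k - 73)*factorial(k + 2)/((k + 3)*(k + 4)) ≠ 0.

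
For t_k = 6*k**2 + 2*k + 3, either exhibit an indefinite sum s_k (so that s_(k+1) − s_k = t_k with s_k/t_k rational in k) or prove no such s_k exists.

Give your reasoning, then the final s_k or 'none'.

s_k = k*(2*k**2 - 2*k + 3)

Ratio r(k) = (6*k**2 + 14*k + 11)/(6*k**2 + 2*k + 3).
So A=1 and B=1, with C=k**2 + k/3 + 1/2.
Need (1)·f(k+1) − (1)·f(k) = k**2 + k/3 + 1/2.
Bound: deg f ≤ 3.
Solve for f: f(k) = k*(2*k**2 - 2*k + 3)/6 (degree 3 ≤ 3).
So s_k = (B(k−1)f/C)·t_k = (k*(2*k**2 - 2*k + 3)/(6*k**2 + 2*k + 3))·t_k = k*(2*k**2 - 2*k + 3).
Δs = 6*k**2 + 2*k + 3, as required.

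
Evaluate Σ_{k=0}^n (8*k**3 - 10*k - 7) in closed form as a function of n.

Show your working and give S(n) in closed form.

The ratio is (10*k - 8*(k + 1)**3 + 17)/(-8*k**3 + 10*k + 7).
A = 1, B = 1, C = k**3 - 5*k/4 - 7/8.
f must satisfy (1)·f(k+1) − (1)·f(k) = k**3 - 5*k/4 - 7/8.
Bound: deg f ≤ 4.
Solve for f: f(k) = k*(2*k**3 - 4*k**2 - 3*k - 2)/8 (degree 4 ≤ 4).
Certificate R = B(k−1)f/C = k*(2*k**3 - 4*k**2 - 3*k - 2)/(8*k**3 - 10*k - 7) gives s_k = k*(2*k**3 - 4*k**2 - 3*k - 2).
Δs = 8*k**3 - 10*k - 7, as required.
Telescope: S(n) = s_(n+1) − s_(0) = 2*n**4 + 4*n**3 - 3*n**2 - 12*n - 7 − (0) = 2*n**4 + 4*n**3 - 3*n**2 - 12*n - 7.

S(n) = 2*n**4 + 4*n**3 - 3*n**2 - 12*n - 7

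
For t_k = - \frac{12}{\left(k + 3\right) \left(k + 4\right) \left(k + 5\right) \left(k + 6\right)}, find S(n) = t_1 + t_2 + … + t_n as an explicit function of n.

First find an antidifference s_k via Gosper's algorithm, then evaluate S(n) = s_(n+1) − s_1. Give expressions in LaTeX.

S(n) = \frac{n \left(- n^{2} - 15 n - 74\right)}{30 \left(n^{3} + 15 n^{2} + 74 n + 120\right)}

t_(k+1)/t_k = (k + 3)/(k + 7).
So A=k + 3 and B=k + 7, with C=1.
Solve (k + 3)·f(k+1) − (k + 6)·f(k) = 1.
Bound: deg f ≤ 3.
Solving with deg f ≤ 3: f(k) = k*(k**2 + 12*k + 47)/180.
Certificate R = B(k−1)f/C = k*(k + 6)*(k**2 + 12*k + 47)/180 gives s_k = k*(-k**2 - 12*k - 47)/(15*(k + 3)*(k + 4)*(k + 5)).
Δs = -12/(k**4 + 18*k**3 + 119*k**2 + 342*k + 360), as required.
Telescope: S(n) = s_(n+1) − s_(1) = (-n**3 - 15*n**2 - 74*n - 60)/(15*(n**3 + 15*n**2 + 74*n + 120)) − (-1/30) = n*(-n**2 - 15*n - 74)/(30*(n**3 + 15*n**2 + 74*n + 120)).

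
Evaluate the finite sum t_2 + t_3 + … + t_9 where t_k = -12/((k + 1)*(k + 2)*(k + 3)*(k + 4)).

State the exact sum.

Compute t_(k+1)/t_k: get (k + 1)/(k + 5).
Take A(k)=k + 1, B(k)=k + 5, C(k)=1.
f must satisfy (k + 1)·f(k+1) − (k + 4)·f(k) = 1.
d = 3 from the (1,1,0) case.
A polynomial solution: f(k) = k*(k**2 + 6*k + 11)/18.
R(k) = B(k−1)·f(k)/C(k) = k*(k + 4)*(k**2 + 6*k + 11)/18; s_k = R·t_k = 2*k*(-k**2 - 6*k - 11)/(3*(k + 1)*(k + 2)*(k + 3)).
Verify: -12/(k**4 + 10*k**3 + 35*k**2 + 50*k + 24) matches t_k.
Telescoping: Σ = s_(10) − s_(2) = -95/143 − (-3/5) = -46/715.

Σ = -46/715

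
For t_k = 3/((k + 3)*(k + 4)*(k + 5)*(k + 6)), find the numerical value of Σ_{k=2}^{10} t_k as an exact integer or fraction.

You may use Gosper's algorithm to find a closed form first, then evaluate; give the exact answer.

Σ = 1/224

Step 1: r(k) = (k + 3)/(k + 7).
Normal form (A,B,C) = (k + 3, k + 7, 1).
Set up (k + 3)·f(k+1) − (k + 6)·f(k) − (1) = 0.
Bound: deg f ≤ 3.
Coefficient equations give f(k) = k*(k**2 + 12*k + 47)/180.
Certificate R = B(k−1)f/C = k*(k + 6)*(k**2 + 12*k + 47)/180 gives s_k = k*(k**2 + 12*k + 47)/(60*(k + 3)*(k + 4)*(k + 5)).
Verify: 3/(k**4 + 18*k**3 + 119*k**2 + 342*k + 360) matches t_k.
Σ_(k=2)^(10) t_k = s_(11) − s_(2) = 11/672 − (1/84) = 1/224.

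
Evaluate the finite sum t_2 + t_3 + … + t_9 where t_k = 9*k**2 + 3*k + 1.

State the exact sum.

The ratio is (9*k**2 + 21*k + 13)/(9*k**2 + 3*k + 1).
So A=1 and B=1, with C=k**2 + k/3 + 1/9.
Set up (1)·f(k+1) − (1)·f(k) − (k**2 + k/3 + 1/9) = 0.
From deg A=0, deg B=0, deg C=2: d=3.
A polynomial solution: f(k) = k*(3*k**2 - 3*k + 1)/9.
So s_k = (B(k−1)f/C)·t_k = (k*(3*k**2 - 3*k + 1)/(9*k**2 + 3*k + 1))·t_k = k*(3*k**2 - 3*k + 1).
Δs = 9*k**2 + 3*k + 1, as required.
Sum = s_(10) − s_(2); s_(10) = 2710, s_(2) = 14 ⇒ 2696.

Σ = 2696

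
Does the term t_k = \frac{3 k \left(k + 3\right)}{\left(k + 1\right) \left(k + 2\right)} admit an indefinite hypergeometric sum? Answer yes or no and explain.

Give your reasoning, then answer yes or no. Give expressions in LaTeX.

r(k) = (k + 1)**2*(k + 4)/(k*(k + 3)**2) after simplifying.
Gosper form: A/B · C(k+1)/C(k) with A=k + 1, B=k + 3, C=k**2 + 3*k.
f must satisfy (k + 1)·f(k+1) − (k + 2)·f(k) = k**2 + 3*k.
From deg A=1, deg B=1, deg C=2: d=2.
Solve for f: f(k) = k*(k - 1) (degree 2 ≤ 2).
R(k) = B(k−1)·f(k)/C(k) = (k - 1)*(k + 2)/(k + 3); s_k = R·t_k = 3*k*(k - 1)/(k + 1).
s_(k+1) − s_k = 3*k*(k + 3)/(k**2 + 3*k + 2) = t_k.

Yes. s_k = \frac{3 k \left(k - 1\right)}{k + 1}.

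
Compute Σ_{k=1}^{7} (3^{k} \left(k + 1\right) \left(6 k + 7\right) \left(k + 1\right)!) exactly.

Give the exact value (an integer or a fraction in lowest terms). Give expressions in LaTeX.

Σ = 35712835194

t_(k+1)/t_k = (k + 2)**2*(18*k + 39)/((k + 1)*(6*k + 7)).
Take A(k)=3*k + 6, B(k)=1, C(k)=k**2 + 13*k/6 + 7/6.
Set up (3*k + 6)·f(k+1) − (1)·f(k) − (k**2 + 13*k/6 + 7/6) = 0.
deg f ≤ 1 (via 1,0,2).
A polynomial solution: f(k) = (2*k - 1)/6.
Then R = B(k−1)f/C = (2*k - 1)/((k + 1)*(6*k + 7)), so s_k = R(k)·t_k = 3**k*(2*k - 1)*factorial(k + 1).
Δs = 3**k*(k + 1)*(6*k + 7)*factorial(k + 1), as required.
Σ_(k=1)^(7) t_k = s_(8) − s_(1) = 35712835200 − (6) = 35712835194.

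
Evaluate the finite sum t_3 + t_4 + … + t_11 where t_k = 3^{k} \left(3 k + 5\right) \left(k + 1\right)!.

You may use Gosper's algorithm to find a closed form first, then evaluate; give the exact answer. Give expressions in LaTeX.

Σ = 3309294160972152

t_(k+1)/t_k = 3*(k + 2)*(3*k + 8)/(3*k + 5).
Factor: A=3*k + 6; B=1; C=k + 5/3.
Set up (3*k + 6)·f(k+1) − (1)·f(k) − (k + 5/3) = 0.
From deg A=1, deg B=0, deg C=1: d=0.
A polynomial solution: f(k) = 1/3.
Then R = B(k−1)f/C = 1/(3*k + 5), so s_k = R(k)·t_k = 3**k*factorial(k + 1).
s_(k+1) − s_k = 3**k*(3*k + 5)*factorial(k + 1) = t_k.
Sum = s_(12) − s_(3); s_(12) = 3309294160972800, s_(3) = 648 ⇒ 3309294160972152.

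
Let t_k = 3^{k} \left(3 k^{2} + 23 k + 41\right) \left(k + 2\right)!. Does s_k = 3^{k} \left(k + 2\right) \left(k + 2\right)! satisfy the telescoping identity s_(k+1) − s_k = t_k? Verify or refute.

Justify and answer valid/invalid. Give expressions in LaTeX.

Invalid: residual - 2 \cdot 3^{k} \left(3 k + 8\right) \left(k + 2\right)! ≠ 0.

s_(k+1) = 3**(k + 1)*(k + 3)*factorial(k + 3)
s_(k+1) − s_k = 3**k*(3*k**2 + 17*k + 25)*factorial(k + 2)
(s_(k+1) − s_k) − t_k = -2*3**k*(3*k + 8)*factorial(k + 2)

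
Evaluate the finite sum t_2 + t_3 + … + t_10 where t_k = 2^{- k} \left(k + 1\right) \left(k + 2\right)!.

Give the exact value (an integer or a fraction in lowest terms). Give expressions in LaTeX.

Σ = 6081063

Ratio r(k) = (k + 2)*(k + 3)/(2*(k + 1)).
Normal form (A,B,C) = (k/2 + 3/2, 1, k + 1).
f must satisfy (k/2 + 3/2)·f(k+1) − (1)·f(k) = k + 1.
Bound: deg f ≤ 0.
Match coefficients ⇒ f(k) = 2.
Then R = B(k−1)f/C = 2/(k + 1), so s_k = R(k)·t_k = 2**(1 - k)*factorial(k + 2).
Check: Δs_k = (k + 1)*factorial(k + 2)/2**k. ✓
Σ_(k=2)^(10) t_k = s_(11) − s_(2) = 6081075 − (12) = 6081063.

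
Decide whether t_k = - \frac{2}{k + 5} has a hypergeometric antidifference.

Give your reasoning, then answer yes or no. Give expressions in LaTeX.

Compute t_(k+1)/t_k: get (k + 5)/(k + 6).
Gosper form: A/B · C(k+1)/C(k) with A=k + 5, B=k + 6, C=1.
Need (k + 5)·f(k+1) − (k + 5)·f(k) = 1.
deg f ≤ 0 (via 1,1,0).
f = c0 ⇒ A·f(k+1) − B(k−1)·f(k) − C = -1. The system {-1 = 0} is inconsistent; no antidifference.

No — the linear system for f has no solution.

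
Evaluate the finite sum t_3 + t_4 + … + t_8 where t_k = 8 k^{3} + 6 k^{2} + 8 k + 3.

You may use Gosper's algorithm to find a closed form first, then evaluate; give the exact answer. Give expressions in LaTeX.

r(k) = (8*k**3 + 30*k**2 + 44*k + 25)/(8*k**3 + 6*k**2 + 8*k + 3) after simplifying.
Gosper form: A/B · C(k+1)/C(k) with A=1, B=1, C=k**3 + 3*k**2/4 + k + 3/8.
f must satisfy (1)·f(k+1) − (1)·f(k) = k**3 + 3*k**2/4 + k + 3/8.
d = 4 from the (0,0,3) case.
Match coefficients ⇒ f(k) = k**2*(2*k**2 - 2*k + 3)/8.
R(k) = B(k−1)·f(k)/C(k) = k**2*(2*k**2 - 2*k + 3)/(8*k**3 + 6*k**2 + 8*k + 3); s_k = R·t_k = k**2*(2*k**2 - 2*k + 3).
Verify: 8*k**3 + 6*k**2 + 8*k + 3 matches t_k.
Evaluate s at k=9 and k=3: 11907 and 135; difference 11772.

Σ = 11772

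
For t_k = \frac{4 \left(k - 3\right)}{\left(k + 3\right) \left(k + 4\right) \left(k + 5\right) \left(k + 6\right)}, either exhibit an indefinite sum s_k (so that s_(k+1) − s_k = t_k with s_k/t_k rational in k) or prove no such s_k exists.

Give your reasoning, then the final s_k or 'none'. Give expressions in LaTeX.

s_k = \frac{k \left(- k^{2} - 12 k - 107\right)}{30 \left(k + 3\right) \left(k + 4\right) \left(k + 5\right)}

Compute t_(k+1)/t_k: get (k - 2)*(k + 3)/((k - 3)*(k + 7)).
Gosper form: A/B · C(k+1)/C(k) with A=k + 3, B=k + 7, C=k - 3.
f must satisfy (k + 3)·f(k+1) − (k + 6)·f(k) = k - 3.
From deg A=1, deg B=1, deg C=1: d=3.
Solving with deg f ≤ 3: f(k) = -k*(k**2 + 12*k + 107)/120.
R(k) = B(k−1)·f(k)/C(k) = -k*(k + 6)*(k**2 + 12*k + 107)/(120*(k - 3)); s_k = R·t_k = k*(-k**2 - 12*k - 107)/(30*(k + 3)*(k + 4)*(k + 5)).
Verify: 4*(k - 3)/(k**4 + 18*k**3 + 119*k**2 + 342*k + 360) matches t_k.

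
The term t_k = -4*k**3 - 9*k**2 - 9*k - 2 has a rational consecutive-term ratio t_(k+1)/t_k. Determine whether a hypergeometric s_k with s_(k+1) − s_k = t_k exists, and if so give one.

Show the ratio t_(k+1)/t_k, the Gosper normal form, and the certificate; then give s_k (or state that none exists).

Compute t_(k+1)/t_k: get (4*k**3 + 21*k**2 + 39*k + 24)/(4*k**3 + 9*k**2 + 9*k + 2).
A = 1, B = 1, C = k**3 + 9*k**2/4 + 9*k/4 + 1/2.
Key eq: (1)·f(k+1) = (1)·f(k) + (k**3 + 9*k**2/4 + 9*k/4 + 1/2).
Bound: deg f ≤ 4.
Solving with deg f ≤ 4: f(k) = k*(k**3 + k**2 + k - 1)/4.
Get s_k = R·t_k = k*(-k**3 - k**2 - k + 1) with R(k) = B(k−1)f(k)/C(k) = k*(k**3 + k**2 + k - 1)/(4*k**3 + 9*k**2 + 9*k + 2).
Check: Δs_k = -4*k**3 - 9*k**2 - 9*k - 2. ✓

s_k = k*(-k**3 - k**2 - k + 1)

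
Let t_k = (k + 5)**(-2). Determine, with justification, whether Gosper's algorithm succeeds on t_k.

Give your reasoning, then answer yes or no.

Step 1: r(k) = (k + 5)**2/(k + 6)**2.
A = k**2 + 10*k + 25, B = k**2 + 12*k + 36, C = 1.
Need (k**2 + 10*k + 25)·f(k+1) − (k**2 + 10*k + 25)·f(k) = 1.
deg f ≤ 0 (via 2,2,0).
Write f(k) = c0. Then LHS − RHS = -1, requiring -1 = 0: contradictory. No certificate.

No — key equation has no polynomial f.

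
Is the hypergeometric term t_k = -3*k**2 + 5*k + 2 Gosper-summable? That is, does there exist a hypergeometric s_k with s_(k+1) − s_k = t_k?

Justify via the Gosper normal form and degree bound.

Ratio r(k) = (3*k**2 + k - 4)/(3*k**2 - 5*k - 2).
Normal form (A,B,C) = (1, 1, k**2 - 5*k/3 - 2/3).
Solve (1)·f(k+1) − (1)·f(k) = k**2 - 5*k/3 - 2/3.
Degrees (0,0,2) ⇒ d ≤ 3.
Solving with deg f ≤ 3: f(k) = k*(k**2 - 4*k + 1)/3.
Then R = B(k−1)f/C = k*(k**2 - 4*k + 1)/((k - 2)*(3*k + 1)), so s_k = R(k)·t_k = k*(-k**2 + 4*k - 1).
Verify: -3*k**2 + 5*k + 2 matches t_k.

Yes. s_k = k*(-k**2 + 4*k - 1).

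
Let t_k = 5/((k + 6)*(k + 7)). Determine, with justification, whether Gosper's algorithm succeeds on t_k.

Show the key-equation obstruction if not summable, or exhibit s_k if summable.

The ratio is (k + 6)/(k + 8).
Factor: A=k + 6; B=k + 8; C=1.
Need (k + 6)·f(k+1) − (k + 7)·f(k) = 1.
deg f ≤ 1 (via 1,1,0).
Solve for f: f(k) = k/6 (degree 1 ≤ 1).
Certificate R = B(k−1)f/C = k*(k + 7)/6 gives s_k = 5*k/(6*(k + 6)).
s_(k+1) − s_k = 5/(k**2 + 13*k + 42) = t_k.

Yes. s_k = 5*k/(6*(k + 6)).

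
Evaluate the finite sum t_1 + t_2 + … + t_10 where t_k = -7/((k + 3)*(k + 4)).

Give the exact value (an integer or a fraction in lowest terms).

Ratio r(k) = (k + 3)/(k + 5).
So A=k + 3 and B=k + 5, with C=1.
Set up (k + 3)·f(k+1) − (k + 4)·f(k) − (1) = 0.
Degrees (1,1,0) ⇒ d ≤ 1.
Match coefficients ⇒ f(k) = k/3.
So s_k = (B(k−1)f/C)·t_k = (k*(k + 4)/3)·t_k = -7*k/(3*k + 9).
Δs = -7/(k**2 + 7*k + 12), as required.
Σ_(k=1)^(10) t_k = s_(11) − s_(1) = -11/6 − (-7/12) = -5/4.

Σ = -5/4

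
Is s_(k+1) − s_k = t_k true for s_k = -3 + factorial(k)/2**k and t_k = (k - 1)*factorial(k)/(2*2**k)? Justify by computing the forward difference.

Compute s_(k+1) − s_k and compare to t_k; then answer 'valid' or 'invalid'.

valid; difference matches t_k

s_(k+1) = (-6*2**k + k*factorial(k) + factorial(k))/(2*2**k)
s_(k+1) − s_k = (k - 1)*factorial(k)/(2*2**k)
(s_(k+1) − s_k) − t_k = 0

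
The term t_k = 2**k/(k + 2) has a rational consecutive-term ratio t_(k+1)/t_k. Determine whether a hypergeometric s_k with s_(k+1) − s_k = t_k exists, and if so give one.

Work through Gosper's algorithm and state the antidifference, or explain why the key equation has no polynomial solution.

t_(k+1)/t_k = 2*(k + 2)/(k + 3).
Gosper form: A/B · C(k+1)/C(k) with A=2*k + 4, B=k + 3, C=1.
Solve (2*k + 4)·f(k+1) − (k + 2)·f(k) = 1.
d = -1 from the (1,1,0) case.
d = -1 < 0 ⇒ no nonzero polynomial f; not summable.

not Gosper-summable; s_k does not exist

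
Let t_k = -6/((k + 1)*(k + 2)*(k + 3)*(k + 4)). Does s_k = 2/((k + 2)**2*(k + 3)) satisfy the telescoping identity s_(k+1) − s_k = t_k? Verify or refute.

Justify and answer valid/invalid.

s_(k+1) = 2/((k + 3)**2*(k + 4))
s_(k+1) − s_k = 2*((k + 2)**2 - (k + 3)*(k + 4))/((k + 2)**2*(k + 3)**2*(k + 4))
(s_(k+1) − s_k) − t_k = 4*(2*k + 5)/(k**6 + 15*k**5 + 91*k**4 + 285*k**3 + 484*k**2 + 420*k + 144)

Invalid: residual 4*(2*k + 5)/(k**6 + 15*k**5 + 91*k**4 + 285*k**3 + 484*k**2 + 420*k + 144) ≠ 0.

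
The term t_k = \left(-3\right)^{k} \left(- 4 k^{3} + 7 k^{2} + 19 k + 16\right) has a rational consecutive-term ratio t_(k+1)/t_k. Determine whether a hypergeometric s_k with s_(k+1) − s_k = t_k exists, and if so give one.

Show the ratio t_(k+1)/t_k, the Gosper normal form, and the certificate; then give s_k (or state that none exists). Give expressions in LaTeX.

r(k) = 3*(-4*k**3 - 5*k**2 + 21*k + 38)/(4*k**3 - 7*k**2 - 19*k - 16) after simplifying.
Gosper form: A/B · C(k+1)/C(k) with A=-3, B=1, C=k**3 - 7*k**2/4 - 19*k/4 - 4.
f must satisfy (-3)·f(k+1) − (1)·f(k) = k**3 - 7*k**2/4 - 19*k/4 - 4.
Bound: deg f ≤ 3.
Match coefficients ⇒ f(k) = -(k**3 - 4*k**2 - k - 1)/4.
So s_k = (B(k−1)f/C)·t_k = (-(k**3 - 4*k**2 - k - 1)/(4*k**3 - 7*k**2 - 19*k - 16))·t_k = (-3)**k*(k**3 - 4*k**2 - k - 1).
s_(k+1) − s_k = (-3)**k*(-4*k**3 + 7*k**2 + 19*k + 16) = t_k.

s_k = \left(-3\right)^{k} \left(k^{3} - 4 k^{2} - k - 1\right)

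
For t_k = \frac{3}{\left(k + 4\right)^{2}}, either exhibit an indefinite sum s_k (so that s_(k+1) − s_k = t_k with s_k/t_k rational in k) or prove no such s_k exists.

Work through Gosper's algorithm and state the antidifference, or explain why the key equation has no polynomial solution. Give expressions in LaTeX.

none — t_k is not Gosper-summable

The ratio is (k + 4)**2/(k + 5)**2.
Take A(k)=k**2 + 8*k + 16, B(k)=k**2 + 10*k + 25, C(k)=1.
Set up (k**2 + 8*k + 16)·f(k+1) − (k**2 + 8*k + 16)·f(k) − (1) = 0.
Degrees (2,2,0) ⇒ d ≤ 0.
f = c0 ⇒ A·f(k+1) − B(k−1)·f(k) − C = -1. The system {-1 = 0} is inconsistent; no antidifference.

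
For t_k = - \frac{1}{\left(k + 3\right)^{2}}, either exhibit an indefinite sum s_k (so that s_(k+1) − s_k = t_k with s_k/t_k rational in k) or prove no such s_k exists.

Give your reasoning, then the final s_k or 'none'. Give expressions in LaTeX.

not Gosper-summable; s_k does not exist

t_(k+1)/t_k = (k + 3)**2/(k + 4)**2.
So A=k**2 + 6*k + 9 and B=k**2 + 8*k + 16, with C=1.
Solve (k**2 + 6*k + 9)·f(k+1) − (k**2 + 6*k + 9)·f(k) = 1.
deg f ≤ 0 (via 2,2,0).
Put f(k) = c0: A·f(k+1) − B(k−1)·f(k) − C = -1; need -1 = 0 — inconsistent ⇒ no f, not summable.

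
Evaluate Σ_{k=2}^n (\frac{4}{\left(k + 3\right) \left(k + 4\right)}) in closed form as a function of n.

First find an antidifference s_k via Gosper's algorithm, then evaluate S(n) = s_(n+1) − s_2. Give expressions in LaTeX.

S(n) = \frac{4 \left(n - 1\right)}{5 \left(n + 4\right)}

Compute t_(k+1)/t_k: get (k + 3)/(k + 5).
So A=k + 3 and B=k + 5, with C=1.
Need (k + 3)·f(k+1) − (k + 4)·f(k) = 1.
Degrees (1,1,0) ⇒ d ≤ 1.
Solving with deg f ≤ 1: f(k) = k/3.
Certificate R = B(k−1)f/C = k*(k + 4)/3 gives s_k = 4*k/(3*(k + 3)).
s_(k+1) − s_k = 4/(k**2 + 7*k + 12) = t_k.
Telescope: S(n) = s_(n+1) − s_(2) = 4*(n + 1)/(3*(n + 4)) − (8/15) = 4*(n - 1)/(5*(n + 4)).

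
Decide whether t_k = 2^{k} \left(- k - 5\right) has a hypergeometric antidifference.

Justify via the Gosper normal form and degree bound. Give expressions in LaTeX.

The ratio is 2*(k + 6)/(k + 5).
So A=2 and B=1, with C=k + 5.
Solve (2)·f(k+1) − (1)·f(k) = k + 5.
Bound: deg f ≤ 1.
Solving with deg f ≤ 1: f(k) = k + 3.
Certificate R = B(k−1)f/C = (k + 3)/(k + 5) gives s_k = 2**k*(-k - 3).
Verify: 2**k*(-k - 5) matches t_k.

Yes. s_k = 2^{k} \left(- k - 3\right).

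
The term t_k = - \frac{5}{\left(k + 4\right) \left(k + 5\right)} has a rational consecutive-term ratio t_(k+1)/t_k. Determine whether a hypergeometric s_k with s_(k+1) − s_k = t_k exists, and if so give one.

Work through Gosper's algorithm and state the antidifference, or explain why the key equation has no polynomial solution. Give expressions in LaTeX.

Compute t_(k+1)/t_k: get (k + 4)/(k + 6).
So A=k + 4 and B=k + 6, with C=1.
Solve (k + 4)·f(k+1) − (k + 5)·f(k) = 1.
d = 1 from the (1,1,0) case.
Match coefficients ⇒ f(k) = k/4.
R(k) = B(k−1)·f(k)/C(k) = k*(k + 5)/4; s_k = R·t_k = -5*k/(4*k + 16).
s_(k+1) − s_k = -5/(k**2 + 9*k + 20) = t_k.

s_k = - \frac{5 k}{4 k + 16}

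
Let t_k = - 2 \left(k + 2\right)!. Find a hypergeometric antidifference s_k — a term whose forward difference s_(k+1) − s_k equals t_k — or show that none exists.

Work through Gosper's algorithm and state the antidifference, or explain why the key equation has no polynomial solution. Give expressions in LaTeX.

Ratio r(k) = k + 3.
So A=k + 3 and B=1, with C=1.
f must satisfy (k + 3)·f(k+1) − (1)·f(k) = 1.
d = -1 from the (1,0,0) case.
Bound -1 < 0, so the key equation has no polynomial solution.

not Gosper-summable; s_k does not exist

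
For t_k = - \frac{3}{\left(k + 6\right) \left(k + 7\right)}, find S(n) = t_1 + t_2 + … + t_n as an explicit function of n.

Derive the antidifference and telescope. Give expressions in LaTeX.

Step 1: r(k) = (k + 6)/(k + 8).
A = k + 6, B = k + 8, C = 1.
Solve (k + 6)·f(k+1) − (k + 7)·f(k) = 1.
From deg A=1, deg B=1, deg C=0: d=1.
Match coefficients ⇒ f(k) = k/6.
R(k) = B(k−1)·f(k)/C(k) = k*(k + 7)/6; s_k = R·t_k = -k/(2*k + 12).
Δs = -3/(k**2 + 13*k + 42), as required.
Evaluate: s_(n+1) = (-n - 1)/(2*(n + 7)); subtract s_(1) = -1/14 ⇒ S(n) = -3*n/(7*n + 49).

S(n) = - \frac{3 n}{7 n + 49}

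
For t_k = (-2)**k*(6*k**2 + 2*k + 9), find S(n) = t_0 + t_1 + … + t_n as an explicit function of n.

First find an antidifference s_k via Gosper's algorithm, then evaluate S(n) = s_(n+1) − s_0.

Compute t_(k+1)/t_k: get 2*(-6*k**2 - 14*k - 17)/(6*k**2 + 2*k + 9).
A = -2, B = 1, C = k**2 + k/3 + 3/2.
Need (-2)·f(k+1) − (1)·f(k) = k**2 + k/3 + 3/2.
From deg A=0, deg B=0, deg C=2: d=2.
A polynomial solution: f(k) = -(2*k**2 - 2*k + 3)/6.
So s_k = (B(k−1)f/C)·t_k = (-(2*k**2 - 2*k + 3)/(6*k**2 + 2*k + 9))·t_k = (-2)**k*(-2*k**2 + 2*k - 3).
Δs = (-2)**k*(6*k**2 + 2*k + 9), as required.
Σ_(k=0)^n t_k = s_(n+1) − s_(0) = (2*(-2)**n*(2*n**2 + 2*n + 3)) − (-3), i.e. 4*(-2)**n*n**2 + 4*(-2)**n*n + 6*(-2)**n + 3.

S(n) = 4*(-2)**n*n**2 + 4*(-2)**n*n + 6*(-2)**n + 3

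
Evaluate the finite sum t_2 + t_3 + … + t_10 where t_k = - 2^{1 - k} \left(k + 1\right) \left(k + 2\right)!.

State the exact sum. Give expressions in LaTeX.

Σ = -12162126

r(k) = (k + 2)*(k + 3)/(2*(k + 1)) after simplifying.
Take A(k)=k/2 + 3/2, B(k)=1, C(k)=k + 1.
Need (k/2 + 3/2)·f(k+1) − (1)·f(k) = k + 1.
Degrees (1,0,1) ⇒ d ≤ 0.
Solving with deg f ≤ 0: f(k) = 2.
R(k) = B(k−1)·f(k)/C(k) = 2/(k + 1); s_k = R·t_k = -2**(2 - k)*factorial(k + 2).
s_(k+1) − s_k = -2**(1 - k)*(k + 1)*factorial(k + 2) = t_k.
Σ_(k=2)^(10) t_k = s_(11) − s_(2) = -12162150 − (-24) = -12162126.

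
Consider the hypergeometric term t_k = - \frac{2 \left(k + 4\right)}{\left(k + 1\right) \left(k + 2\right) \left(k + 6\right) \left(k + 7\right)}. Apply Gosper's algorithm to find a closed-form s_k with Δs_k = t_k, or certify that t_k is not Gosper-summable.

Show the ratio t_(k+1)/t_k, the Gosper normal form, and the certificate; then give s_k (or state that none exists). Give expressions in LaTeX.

Compute t_(k+1)/t_k: get (k + 1)*(k + 5)*(k + 6)/((k + 3)*(k + 4)*(k + 8)).
Take A(k)=k + 1, B(k)=k + 8, C(k)=k**4 + 16*k**3 + 95*k**2 + 248*k + 240.
Set up (k + 1)·f(k+1) − (k + 7)·f(k) − (k**4 + 16*k**3 + 95*k**2 + 248*k + 240) = 0.
Bound: deg f ≤ 6.
Match coefficients ⇒ f(k) = k*(k + 2)*(k + 3)*(k + 4)*(k + 5)*(k + 7)/12.
So s_k = (B(k−1)f/C)·t_k = (k*(k + 2)*(k + 7)**2/(12*(k + 4)))·t_k = k*(-k - 7)/(6*(k**2 + 7*k + 6)).
Verify: 2*(-k - 4)/(k**4 + 16*k**3 + 83*k**2 + 152*k + 84) matches t_k.

s_k = \frac{k \left(- k - 7\right)}{6 \left(k^{2} + 7 k + 6\right)}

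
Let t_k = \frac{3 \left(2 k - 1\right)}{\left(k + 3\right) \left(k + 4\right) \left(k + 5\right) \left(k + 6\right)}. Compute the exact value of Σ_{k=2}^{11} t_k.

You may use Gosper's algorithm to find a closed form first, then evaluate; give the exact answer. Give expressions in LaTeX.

r(k) = (k + 3)*(2*k + 1)/((k + 7)*(2*k - 1)) after simplifying.
Factor: A=k + 3; B=k + 7; C=k - 1/2.
Solve (k + 3)·f(k+1) − (k + 6)·f(k) = k - 1/2.
deg f ≤ 3 (via 1,1,1).
Match coefficients ⇒ f(k) = k*(k**2 + 12*k - 43)/180.
Certificate R = B(k−1)f/C = k*(k + 6)*(k**2 + 12*k - 43)/(90*(2*k - 1)) gives s_k = k*(k**2 + 12*k - 43)/(30*(k + 3)*(k + 4)*(k + 5)).
s_(k+1) − s_k = 3*(2*k - 1)/(k**4 + 18*k**3 + 119*k**2 + 342*k + 360) = t_k.
Σ_(k=2)^(11) t_k = s_(12) − s_(2) = 49/2040 − (-1/210) = 137/4760.

Σ = 137/4760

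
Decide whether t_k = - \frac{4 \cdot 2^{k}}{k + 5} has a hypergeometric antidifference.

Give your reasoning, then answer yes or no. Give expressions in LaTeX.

No; the degree bound rules out any f.

Compute t_(k+1)/t_k: get 2*(k + 5)/(k + 6).
So A=2*k + 10 and B=k + 6, with C=1.
Key eq: (2*k + 10)·f(k+1) = (k + 5)·f(k) + (1).
deg f ≤ -1 (via 1,1,0).
d = -1 < 0 ⇒ no nonzero polynomial f; not summable.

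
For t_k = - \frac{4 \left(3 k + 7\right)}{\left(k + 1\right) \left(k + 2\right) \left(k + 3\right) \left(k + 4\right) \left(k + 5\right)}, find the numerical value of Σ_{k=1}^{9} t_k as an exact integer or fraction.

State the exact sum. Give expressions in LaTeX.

Σ = -981/10010

The ratio is (k + 1)*(3*k + 10)/((k + 6)*(3*k + 7)).
Gosper form: A/B · C(k+1)/C(k) with A=k + 1, B=k + 6, C=k + 7/3.
f must satisfy (k + 1)·f(k+1) − (k + 5)·f(k) = k + 7/3.
d = 4 from the (1,1,1) case.
A polynomial solution: f(k) = k*(k + 2)*(k**2 + 8*k + 19)/36.
R(k) = B(k−1)·f(k)/C(k) = k*(k + 2)*(k + 5)*(k**2 + 8*k + 19)/(12*(3*k + 7)); s_k = R·t_k = k*(-k**2 - 8*k - 19)/(3*(k**3 + 8*k**2 + 19*k + 12)).
Δs = 4*(-3*k - 7)/(k**5 + 15*k**4 + 85*k**3 + 225*k**2 + 274*k + 120), as required.
Evaluate s at k=10 and k=1: -995/3003 and -7/30; difference -981/10010.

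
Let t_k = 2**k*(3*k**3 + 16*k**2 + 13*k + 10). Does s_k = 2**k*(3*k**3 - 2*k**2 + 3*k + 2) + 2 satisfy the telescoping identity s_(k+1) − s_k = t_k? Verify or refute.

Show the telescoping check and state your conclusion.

valid; difference matches t_k

s_(k+1) = 2*2**k*(3*k + 3*(k + 1)**3 - 2*(k + 1)**2 + 5) + 2
s_(k+1) − s_k = 2**k*(3*k**3 + 16*k**2 + 13*k + 10)
(s_(k+1) − s_k) − t_k = 0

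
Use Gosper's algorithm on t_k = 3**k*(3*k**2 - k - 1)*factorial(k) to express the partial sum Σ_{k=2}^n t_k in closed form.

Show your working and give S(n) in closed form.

Step 1: r(k) = 3*(k + 1)*(k - 3*(k + 1)**2 + 2)/(-3*k**2 + k + 1).
Gosper form: A/B · C(k+1)/C(k) with A=3*k + 3, B=1, C=k**2 - k/3 - 1/3.
Set up (3*k + 3)·f(k+1) − (1)·f(k) − (k**2 - k/3 - 1/3) = 0.
Bound: deg f ≤ 1.
Solve for f: f(k) = (k - 2)/3 (degree 1 ≤ 1).
Get s_k = R·t_k = 3**k*(k - 2)*factorial(k) with R(k) = B(k−1)f(k)/C(k) = (k - 2)/(3*k**2 - k - 1).
s_(k+1) − s_k = 3**k*(3*k**2 - k - 1)*factorial(k) = t_k.
Telescope: S(n) = s_(n+1) − s_(2) = 3**(n + 1)*(n - 1)*factorial(n + 1) − (0) = 3**(n + 1)*(n - 1)*factorial(n + 1).

S(n) = 3**(n + 1)*(n - 1)*factorial(n + 1)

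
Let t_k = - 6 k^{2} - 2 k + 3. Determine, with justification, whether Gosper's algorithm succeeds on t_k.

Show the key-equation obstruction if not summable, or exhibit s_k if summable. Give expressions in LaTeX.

t_(k+1)/t_k = (6*k**2 + 14*k + 5)/(6*k**2 + 2*k - 3).
Take A(k)=1, B(k)=1, C(k)=k**2 + k/3 - 1/2.
Solve (1)·f(k+1) − (1)·f(k) = k**2 + k/3 - 1/2.
Degrees (0,0,2) ⇒ d ≤ 3.
Solve for f: f(k) = k*(2*k**2 - 2*k - 3)/6 (degree 3 ≤ 3).
So s_k = (B(k−1)f/C)·t_k = (k*(2*k**2 - 2*k - 3)/(6*k**2 + 2*k - 3))·t_k = k*(-2*k**2 + 2*k + 3).
Δs = -6*k**2 - 2*k + 3, as required.

Yes. s_k = k \left(- 2 k^{2} + 2 k + 3\right).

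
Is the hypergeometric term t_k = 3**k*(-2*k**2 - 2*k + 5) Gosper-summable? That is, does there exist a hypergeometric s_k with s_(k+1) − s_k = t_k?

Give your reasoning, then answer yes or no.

t_(k+1)/t_k = 3*(2*k**2 + 6*k - 1)/(2*k**2 + 2*k - 5).
Gosper form: A/B · C(k+1)/C(k) with A=3, B=1, C=k**2 + k - 5/2.
f must satisfy (3)·f(k+1) − (1)·f(k) = k**2 + k - 5/2.
Bound: deg f ≤ 2.
Coefficient equations give f(k) = (k**2 - 2*k - 1)/2.
R(k) = B(k−1)·f(k)/C(k) = (k**2 - 2*k - 1)/(2*k**2 + 2*k - 5); s_k = R·t_k = 3**k*(-k**2 + 2*k + 1).
Verify: 3**k*(-2*k**2 - 2*k + 5) matches t_k.

Yes. s_k = 3**k*(-k**2 + 2*k + 1).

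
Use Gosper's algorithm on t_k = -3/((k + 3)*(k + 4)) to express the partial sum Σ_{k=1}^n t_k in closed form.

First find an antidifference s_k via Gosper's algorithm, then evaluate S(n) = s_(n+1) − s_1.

S(n) = -3*n/(4*n + 16)

Step 1: r(k) = (k + 3)/(k + 5).
Gosper form: A/B · C(k+1)/C(k) with A=k + 3, B=k + 5, C=1.
f must satisfy (k + 3)·f(k+1) − (k + 4)·f(k) = 1.
deg f ≤ 1 (via 1,1,0).
Solving with deg f ≤ 1: f(k) = k/3.
So s_k = (B(k−1)f/C)·t_k = (k*(k + 4)/3)·t_k = -k/(k + 3).
Δs = -3/(k**2 + 7*k + 12), as required.
Σ_(k=1)^n t_k = s_(n+1) − s_(1) = ((-n - 1)/(n + 4)) − (-1/4), i.e. -3*n/(4*n + 16).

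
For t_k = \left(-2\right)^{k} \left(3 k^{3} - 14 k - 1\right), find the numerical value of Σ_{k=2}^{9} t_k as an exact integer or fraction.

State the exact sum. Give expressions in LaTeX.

Σ = -781332

r(k) = 2*(-14*k + 3*(k + 1)**3 - 15)/(-3*k**3 + 14*k + 1) after simplifying.
A = -2, B = 1, C = k**3 - 14*k/3 - 1/3.
Set up (-2)·f(k+1) − (1)·f(k) − (k**3 - 14*k/3 - 1/3) = 0.
d = 3 from the (0,0,3) case.
A polynomial solution: f(k) = -(k - 3)*(k**2 + k - 1)/3.
Then R = B(k−1)f/C = -(k - 3)*(k**2 + k - 1)/(3*k**3 - 14*k - 1), so s_k = R(k)·t_k = (-2)**k*(-k**3 + 2*k**2 + 4*k - 3).
Check: Δs_k = (-2)**k*(3*k**3 - 14*k - 1). ✓
Telescoping: Σ = s_(10) − s_(2) = -781312 − (20) = -781332.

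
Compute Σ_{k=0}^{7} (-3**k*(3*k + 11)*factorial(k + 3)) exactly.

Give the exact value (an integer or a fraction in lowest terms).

Σ = -261894124794

The ratio is 3*(k + 4)*(3*k + 14)/(3*k + 11).
A = 3*k + 12, B = 1, C = k + 11/3.
f must satisfy (3*k + 12)·f(k+1) − (1)·f(k) = k + 11/3.
From deg A=1, deg B=0, deg C=1: d=0.
Match coefficients ⇒ f(k) = 1/3.
Certificate R = B(k−1)f/C = 1/(3*k + 11) gives s_k = -3**k*factorial(k + 3).
Δs = -3**k*(3*k + 11)*factorial(k + 3), as required.
Telescoping: Σ = s_(8) − s_(0) = -261894124800 − (-6) = -261894124794.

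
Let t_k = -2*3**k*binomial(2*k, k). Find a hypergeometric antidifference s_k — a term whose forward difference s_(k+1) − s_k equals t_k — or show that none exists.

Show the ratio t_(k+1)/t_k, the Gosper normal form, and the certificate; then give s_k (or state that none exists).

none — t_k is not Gosper-summable

The ratio is 6*(2*k + 1)/(k + 1).
Factor: A=12*k + 6; B=k + 1; C=1.
Solve (12*k + 6)·f(k+1) − (k)·f(k) = 1.
d = -1 from the (1,1,0) case.
d = -1 < 0 ⇒ no nonzero polynomial f; not summable.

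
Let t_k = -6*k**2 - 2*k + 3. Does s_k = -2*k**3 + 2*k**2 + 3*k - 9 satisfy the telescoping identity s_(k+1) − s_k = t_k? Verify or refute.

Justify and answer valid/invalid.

valid; difference matches t_k

s_(k+1) = -2*k**3 - 4*k**2 + k - 6
s_(k+1) − s_k = -6*k**2 - 2*k + 3
(s_(k+1) − s_k) − t_k = 0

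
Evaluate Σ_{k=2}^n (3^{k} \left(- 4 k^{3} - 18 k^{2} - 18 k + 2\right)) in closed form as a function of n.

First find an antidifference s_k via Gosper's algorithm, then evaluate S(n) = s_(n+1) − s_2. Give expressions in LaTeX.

S(n) = - 6 \cdot 3^{n} n^{3} - 18 \cdot 3^{n} n^{2} - 18 \cdot 3^{n} n + 6 \cdot 3^{n} + 108

t_(k+1)/t_k = 3*(2*k**3 + 15*k**2 + 33*k + 19)/(2*k**3 + 9*k**2 + 9*k - 1).
Factor: A=3; B=1; C=k**3 + 9*k**2/2 + 9*k/2 - 1/2.
f must satisfy (3)·f(k+1) − (1)·f(k) = k**3 + 9*k**2/2 + 9*k/2 - 1/2.
From deg A=0, deg B=0, deg C=3: d=3.
Solve for f: f(k) = (k**3 - 2)/2 (degree 3 ≤ 3).
Then R = B(k−1)f/C = (k**3 - 2)/(2*k**3 + 9*k**2 + 9*k - 1), so s_k = R(k)·t_k = 2*3**k*(2 - k**3).
Check: Δs_k = 2*3**k*(k**3 - 3*(k + 1)**3 + 4). ✓
s_(n+1) = 6*3**n*(-n**3 - 3*n**2 - 3*n + 1) and s_(2) = -108, so S(n) = -6*3**n*n**3 - 18*3**n*n**2 - 18*3**n*n + 6*3**n + 108.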